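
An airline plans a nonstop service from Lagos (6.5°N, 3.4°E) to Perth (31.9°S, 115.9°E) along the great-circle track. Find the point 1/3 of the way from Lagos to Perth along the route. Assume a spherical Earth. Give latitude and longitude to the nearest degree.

Write both endpoints as unit vectors p₁, p₂ with components (cos φ cos λ, cos φ sin λ, sin φ).
The central angle between the endpoints is δ = arccos(p₁·p₂) ≈ 1.963 rad (112.5°).
Interpolate at f = 1/3 with slerp weights a = sin((1−f)δ)/sin δ ≈ 1.045, b = sin(fδ)/sin δ ≈ 0.659.
p = a·p₁ + b·p₂ ≈ (0.793, 0.565, -0.230); φ = arcsin(p_z) ≈ -13.29°, λ = atan2(p_y, p_x) ≈ 35.47°.

≈ 13°S, 35°E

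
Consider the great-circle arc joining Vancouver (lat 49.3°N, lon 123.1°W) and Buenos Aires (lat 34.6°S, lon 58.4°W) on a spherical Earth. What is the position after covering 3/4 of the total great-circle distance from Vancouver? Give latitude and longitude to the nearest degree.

Convert each endpoint to a unit vector on the sphere (x = cos φ cos λ, y = cos φ sin λ, z = sin φ).
The central angle between the endpoints is δ = arccos(p₁·p₂) ≈ 1.773 rad (101.6°).
Interpolate at f = 3/4 with slerp weights a = sin((1−f)δ)/sin δ ≈ 0.438, b = sin(fδ)/sin δ ≈ 0.991.
p = a·p₁ + b·p₂ ≈ (0.272, -0.934, -0.231); φ = arcsin(p_z) ≈ -13.35°, λ = atan2(p_y, p_x) ≈ -73.79°.

≈ lat 13°S, lon 74°W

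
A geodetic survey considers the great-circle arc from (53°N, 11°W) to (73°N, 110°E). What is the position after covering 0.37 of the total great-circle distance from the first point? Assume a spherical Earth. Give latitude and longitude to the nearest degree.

≈ (69°N, 6°E)

Convert each endpoint to a unit vector on the sphere (x = cos φ cos λ, y = cos φ sin λ, z = sin φ).
The central angle between the endpoints is δ = arccos(p₁·p₂) ≈ 0.832 rad (47.7°).
Interpolate at f = 0.37 with slerp weights a = sin((1−f)δ)/sin δ ≈ 0.677, b = sin(fδ)/sin δ ≈ 0.410.
p = a·p₁ + b·p₂ ≈ (0.359, 0.035, 0.933); φ = arcsin(p_z) ≈ 68.86°, λ = atan2(p_y, p_x) ≈ 5.55°.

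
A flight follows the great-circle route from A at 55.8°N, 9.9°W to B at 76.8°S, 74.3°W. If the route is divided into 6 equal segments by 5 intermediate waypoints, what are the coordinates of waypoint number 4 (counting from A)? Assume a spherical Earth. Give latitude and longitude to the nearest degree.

Write both endpoints as unit vectors p₁, p₂ with components (cos φ cos λ, cos φ sin λ, sin φ).
The central angle between the endpoints is δ = arccos(p₁·p₂) ≈ 2.419 rad (138.6°).
Interpolate at f = 4/6 with slerp weights a = sin((1−f)δ)/sin δ ≈ 1.091, b = sin(fδ)/sin δ ≈ 1.510.
p = a·p₁ + b·p₂ ≈ (0.697, -0.437, -0.568); φ = arcsin(p_z) ≈ -34.61°, λ = atan2(p_y, p_x) ≈ -32.10°.

≈ 35°S, 32°W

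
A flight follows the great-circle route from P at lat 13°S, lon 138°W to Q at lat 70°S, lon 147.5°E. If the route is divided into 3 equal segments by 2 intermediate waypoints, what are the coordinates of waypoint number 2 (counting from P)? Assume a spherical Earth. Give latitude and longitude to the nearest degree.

≈ lat 56°S, lon 166°W

Write both endpoints as unit vectors p₁, p₂ with components (cos φ cos λ, cos φ sin λ, sin φ).
The central angle between the endpoints is δ = arccos(p₁·p₂) ≈ 1.266 rad (72.5°).
Interpolate at f = 2/3 with slerp weights a = sin((1−f)δ)/sin δ ≈ 0.429, b = sin(fδ)/sin δ ≈ 0.783.
p = a·p₁ + b·p₂ ≈ (-0.537, -0.136, -0.833); φ = arcsin(p_z) ≈ -56.37°, λ = atan2(p_y, p_x) ≈ -165.79°.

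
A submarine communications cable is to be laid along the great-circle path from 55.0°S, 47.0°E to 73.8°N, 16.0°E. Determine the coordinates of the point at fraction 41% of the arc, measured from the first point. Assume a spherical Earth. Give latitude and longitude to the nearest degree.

≈ 2°S, 38°E

Write both endpoints as unit vectors p₁, p₂ with components (cos φ cos λ, cos φ sin λ, sin φ).
The central angle between the endpoints is δ = arccos(p₁·p₂) ≈ 2.278 rad (130.5°).
Interpolate at f = 0.41 with slerp weights a = sin((1−f)δ)/sin δ ≈ 1.281, b = sin(fδ)/sin δ ≈ 1.057.
p = a·p₁ + b·p₂ ≈ (0.785, 0.619, -0.034); φ = arcsin(p_z) ≈ -1.97°, λ = atan2(p_y, p_x) ≈ 38.26°.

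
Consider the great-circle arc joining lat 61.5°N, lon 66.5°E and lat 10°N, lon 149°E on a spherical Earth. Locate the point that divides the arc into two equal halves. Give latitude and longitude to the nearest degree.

The haversine formula gives a central angle δ ≈ 1.355 rad (77.6°) between the endpoints.
Interpolate at f = 1/2 with slerp weights a = sin((1−f)δ)/sin δ ≈ 0.642, b = sin(fδ)/sin δ ≈ 0.642.
p = a·p₁ + b·p₂ ≈ (-0.420, 0.606, 0.675); φ = arcsin(p_z) ≈ 42.49°, λ = atan2(p_y, p_x) ≈ 124.69°.

≈ lat 42°N, lon 125°E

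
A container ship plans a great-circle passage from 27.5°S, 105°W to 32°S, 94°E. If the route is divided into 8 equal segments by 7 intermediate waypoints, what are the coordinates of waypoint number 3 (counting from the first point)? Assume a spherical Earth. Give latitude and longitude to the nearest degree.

Write both endpoints as unit vectors p₁, p₂ with components (cos φ cos λ, cos φ sin λ, sin φ).
The central angle between the endpoints is δ = arccos(p₁·p₂) ≈ 2.056 rad (117.8°).
Interpolate at f = 3/8 with slerp weights a = sin((1−f)δ)/sin δ ≈ 1.085, b = sin(fδ)/sin δ ≈ 0.788.
p = a·p₁ + b·p₂ ≈ (-0.296, -0.263, -0.918); φ = arcsin(p_z) ≈ -66.70°, λ = atan2(p_y, p_x) ≈ -138.36°.

≈ 67°S, 138°W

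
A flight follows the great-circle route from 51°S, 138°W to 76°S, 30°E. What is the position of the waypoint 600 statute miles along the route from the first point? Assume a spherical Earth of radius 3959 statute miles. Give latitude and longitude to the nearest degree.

≈ 60°S, 137°W

The haversine formula gives a central angle δ ≈ 0.921 rad (52.8°) between the endpoints. The total great-circle distance is δ·R ≈ 0.921 × 3959 ≈ 3646 mi, so the target fraction is f = 600/3646 ≈ 0.165.
Interpolate at f ≈ 0.165 with slerp weights a = sin((1−f)δ)/sin δ ≈ 0.874, b = sin(fδ)/sin δ ≈ 0.190.
p = a·p₁ + b·p₂ ≈ (-0.369, -0.345, -0.863); φ = arcsin(p_z) ≈ -59.66°, λ = atan2(p_y, p_x) ≈ -136.92°.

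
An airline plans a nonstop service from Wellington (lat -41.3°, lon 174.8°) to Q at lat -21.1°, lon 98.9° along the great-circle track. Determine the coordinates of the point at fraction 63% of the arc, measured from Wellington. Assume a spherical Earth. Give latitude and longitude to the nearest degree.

Convert each endpoint to a unit vector on the sphere (x = cos φ cos λ, y = cos φ sin λ, z = sin φ).
The central angle between the endpoints is δ = arccos(p₁·p₂) ≈ 1.150 rad (65.9°).
Interpolate at f = 0.63 with slerp weights a = sin((1−f)δ)/sin δ ≈ 0.452, b = sin(fδ)/sin δ ≈ 0.726.
p = a·p₁ + b·p₂ ≈ (-0.443, 0.700, -0.560); φ = arcsin(p_z) ≈ -34.05°, λ = atan2(p_y, p_x) ≈ 122.33°.

≈ lat -34°, lon 122°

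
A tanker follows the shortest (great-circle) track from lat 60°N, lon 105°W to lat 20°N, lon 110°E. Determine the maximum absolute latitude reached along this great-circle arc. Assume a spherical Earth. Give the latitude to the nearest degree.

≈ 74°N

The great circle lies in the plane with unit normal n̂ = (p₁ × p₂)/|p₁ × p₂|.
Here n̂_z ≈ -0.271; the vertex latitude is φ_max = arccos|n̂_z| ≈ 74.3°.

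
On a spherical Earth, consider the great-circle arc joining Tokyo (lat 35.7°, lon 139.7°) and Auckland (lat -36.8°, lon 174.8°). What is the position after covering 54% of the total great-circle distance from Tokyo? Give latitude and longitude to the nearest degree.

≈ lat -4°, lon 158°

From cos δ = sin φ₁ sin φ₂ + cos φ₁ cos φ₂ cos Δλ, the central angle is δ ≈ 1.387 rad (79.5°).
Interpolate at f = 0.54 with slerp weights a = sin((1−f)δ)/sin δ ≈ 0.606, b = sin(fδ)/sin δ ≈ 0.693.
p = a·p₁ + b·p₂ ≈ (-0.928, 0.369, -0.061); φ = arcsin(p_z) ≈ -3.52°, λ = atan2(p_y, p_x) ≈ 158.33°.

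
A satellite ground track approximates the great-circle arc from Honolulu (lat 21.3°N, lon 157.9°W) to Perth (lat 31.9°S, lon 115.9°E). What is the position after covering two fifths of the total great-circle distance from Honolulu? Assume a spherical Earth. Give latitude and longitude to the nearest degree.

≈ lat 1°S, lon 169°E

Convert each endpoint to a unit vector on the sphere (x = cos φ cos λ, y = cos φ sin λ, z = sin φ).
The central angle between the endpoints is δ = arccos(p₁·p₂) ≈ 1.711 rad (98.0°).
Interpolate at f = 2/5 with slerp weights a = sin((1−f)δ)/sin δ ≈ 0.864, b = sin(fδ)/sin δ ≈ 0.638.
p = a·p₁ + b·p₂ ≈ (-0.983, 0.185, -0.024); φ = arcsin(p_z) ≈ -1.35°, λ = atan2(p_y, p_x) ≈ 169.35°.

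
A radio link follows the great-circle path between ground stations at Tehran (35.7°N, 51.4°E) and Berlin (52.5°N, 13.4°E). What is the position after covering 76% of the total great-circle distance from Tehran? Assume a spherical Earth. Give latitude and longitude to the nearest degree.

≈ 50°N, 25°E

Write both endpoints as unit vectors p₁, p₂ with components (cos φ cos λ, cos φ sin λ, sin φ).
The central angle between the endpoints is δ = arccos(p₁·p₂) ≈ 0.550 rad (31.5°).
Interpolate at f = 0.76 with slerp weights a = sin((1−f)δ)/sin δ ≈ 0.252, b = sin(fδ)/sin δ ≈ 0.777.
p = a·p₁ + b·p₂ ≈ (0.587, 0.269, 0.763); φ = arcsin(p_z) ≈ 49.74°, λ = atan2(p_y, p_x) ≈ 24.63°.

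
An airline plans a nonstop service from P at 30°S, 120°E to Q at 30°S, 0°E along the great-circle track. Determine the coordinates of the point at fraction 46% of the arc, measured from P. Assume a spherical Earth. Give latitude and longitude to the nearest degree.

≈ 49°S, 66°E

Write both endpoints as unit vectors p₁, p₂ with components (cos φ cos λ, cos φ sin λ, sin φ).
The central angle between the endpoints is δ = arccos(p₁·p₂) ≈ 1.696 rad (97.2°).
Interpolate at f = 0.46 with slerp weights a = sin((1−f)δ)/sin δ ≈ 0.799, b = sin(fδ)/sin δ ≈ 0.709.
p = a·p₁ + b·p₂ ≈ (0.268, 0.600, -0.754); φ = arcsin(p_z) ≈ -48.95°, λ = atan2(p_y, p_x) ≈ 65.93°.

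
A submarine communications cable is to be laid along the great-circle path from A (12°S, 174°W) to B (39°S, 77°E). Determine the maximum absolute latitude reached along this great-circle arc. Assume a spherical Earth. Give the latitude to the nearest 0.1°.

≈ 43.6°S

The great circle lies in the plane with unit normal n̂ = (p₁ × p₂)/|p₁ × p₂|.
Here n̂_z ≈ -0.724; the vertex latitude is φ_max = arccos|n̂_z| ≈ 43.6°.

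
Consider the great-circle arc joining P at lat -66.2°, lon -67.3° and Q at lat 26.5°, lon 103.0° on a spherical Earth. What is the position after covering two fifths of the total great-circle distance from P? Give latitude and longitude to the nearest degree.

The haversine formula gives a central angle δ ≈ 2.441 rad (139.8°) between the endpoints.
Interpolate at f = 2/5 with slerp weights a = sin((1−f)δ)/sin δ ≈ 1.542, b = sin(fδ)/sin δ ≈ 1.284.
p = a·p₁ + b·p₂ ≈ (-0.018, 0.546, -0.838); φ = arcsin(p_z) ≈ -56.88°, λ = atan2(p_y, p_x) ≈ 91.94°.

≈ lat -57°, lon 92°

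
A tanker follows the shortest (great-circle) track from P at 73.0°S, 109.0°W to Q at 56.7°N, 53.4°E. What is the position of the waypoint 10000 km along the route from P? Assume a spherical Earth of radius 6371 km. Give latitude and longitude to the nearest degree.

≈ 14°S, 37°E

From cos δ = sin φ₁ sin φ₂ + cos φ₁ cos φ₂ cos Δλ, the central angle is δ ≈ 2.831 rad (162.2°). The total great-circle distance is δ·R ≈ 2.831 × 6371 ≈ 18039 km, so the target fraction is f = 10000/18039 ≈ 0.554.
Interpolate at f ≈ 0.554 with slerp weights a = sin((1−f)δ)/sin δ ≈ 3.122, b = sin(fδ)/sin δ ≈ 3.277.
p = a·p₁ + b·p₂ ≈ (0.775, 0.581, -0.246); φ = arcsin(p_z) ≈ -14.27°, λ = atan2(p_y, p_x) ≈ 36.86°.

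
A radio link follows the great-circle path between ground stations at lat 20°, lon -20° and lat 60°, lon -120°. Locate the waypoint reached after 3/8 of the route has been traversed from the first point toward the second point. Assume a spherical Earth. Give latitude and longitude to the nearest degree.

Convert each endpoint to a unit vector on the sphere (x = cos φ cos λ, y = cos φ sin λ, z = sin φ).
The central angle between the endpoints is δ = arccos(p₁·p₂) ≈ 1.355 rad (77.6°).
Interpolate at f = 3/8 with slerp weights a = sin((1−f)δ)/sin δ ≈ 0.767, b = sin(fδ)/sin δ ≈ 0.498.
p = a·p₁ + b·p₂ ≈ (0.553, -0.462, 0.694); φ = arcsin(p_z) ≈ 43.91°, λ = atan2(p_y, p_x) ≈ -39.90°.

≈ lat 44°, lon -40°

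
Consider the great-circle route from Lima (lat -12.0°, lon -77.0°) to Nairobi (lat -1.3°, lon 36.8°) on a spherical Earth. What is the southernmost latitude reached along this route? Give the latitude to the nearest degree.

The great circle lies in the plane with unit normal n̂ = (p₁ × p₂)/|p₁ × p₂|.
Here n̂_z ≈ +0.972; the vertex latitude is φ_max = arccos|n̂_z| ≈ 13.7°.

≈ -14°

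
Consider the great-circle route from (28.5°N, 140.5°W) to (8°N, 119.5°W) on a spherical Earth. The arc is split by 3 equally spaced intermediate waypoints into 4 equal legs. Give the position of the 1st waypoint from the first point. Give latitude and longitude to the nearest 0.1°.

≈ (23.6°N, 134.7°W)

Convert each endpoint to a unit vector on the sphere (x = cos φ cos λ, y = cos φ sin λ, z = sin φ).
The central angle between the endpoints is δ = arccos(p₁·p₂) ≈ 0.497 rad (28.5°).
Interpolate at f = 1/4 with slerp weights a = sin((1−f)δ)/sin δ ≈ 0.764, b = sin(fδ)/sin δ ≈ 0.260.
p = a·p₁ + b·p₂ ≈ (-0.645, -0.651, 0.401); φ = arcsin(p_z) ≈ 23.62°, λ = atan2(p_y, p_x) ≈ -134.72°.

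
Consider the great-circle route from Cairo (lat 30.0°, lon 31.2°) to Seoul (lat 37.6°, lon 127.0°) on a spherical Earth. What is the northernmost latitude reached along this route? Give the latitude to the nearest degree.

≈ 45°

The great circle lies in the plane with unit normal n̂ = (p₁ × p₂)/|p₁ × p₂|.
Here n̂_z ≈ +0.702; the vertex latitude is φ_max = arccos|n̂_z| ≈ 45.4°.
Check via Clairaut: cos φ_max = |cos φ₁| · sin C = cos(30.0°)·sin(54.2°) ≈ 0.702, again giving ≈ 45.4°.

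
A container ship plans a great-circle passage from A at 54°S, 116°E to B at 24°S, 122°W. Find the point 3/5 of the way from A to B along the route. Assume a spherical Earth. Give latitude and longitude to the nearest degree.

Convert each endpoint to a unit vector on the sphere (x = cos φ cos λ, y = cos φ sin λ, z = sin φ).
The central angle between the endpoints is δ = arccos(p₁·p₂) ≈ 1.526 rad (87.4°).
Interpolate at f = 3/5 with slerp weights a = sin((1−f)δ)/sin δ ≈ 0.574, b = sin(fδ)/sin δ ≈ 0.794.
p = a·p₁ + b·p₂ ≈ (-0.532, -0.312, -0.787); φ = arcsin(p_z) ≈ -51.92°, λ = atan2(p_y, p_x) ≈ -149.63°.

≈ 52°S, 150°W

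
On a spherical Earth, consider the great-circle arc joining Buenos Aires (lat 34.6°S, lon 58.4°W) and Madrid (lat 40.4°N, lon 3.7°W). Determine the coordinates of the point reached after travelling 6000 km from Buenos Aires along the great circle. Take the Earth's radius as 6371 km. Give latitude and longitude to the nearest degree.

The haversine formula gives a central angle δ ≈ 1.577 rad (90.3°) between the endpoints. The total great-circle distance is δ·R ≈ 1.577 × 6371 ≈ 10045 km, so the target fraction is f = 6000/10045 ≈ 0.597.
Interpolate at f ≈ 0.597 with slerp weights a = sin((1−f)δ)/sin δ ≈ 0.593, b = sin(fδ)/sin δ ≈ 0.809.
p = a·p₁ + b·p₂ ≈ (0.870, -0.456, 0.187); φ = arcsin(p_z) ≈ 10.80°, λ = atan2(p_y, p_x) ≈ -27.63°.

≈ lat 11°N, lon 28°W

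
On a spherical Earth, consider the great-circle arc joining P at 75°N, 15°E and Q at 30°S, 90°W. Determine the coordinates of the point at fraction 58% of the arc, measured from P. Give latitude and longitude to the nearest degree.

≈ 20°N, 76°W

Write both endpoints as unit vectors p₁, p₂ with components (cos φ cos λ, cos φ sin λ, sin φ).
The central angle between the endpoints is δ = arccos(p₁·p₂) ≈ 2.142 rad (122.8°).
Interpolate at f = 0.58 with slerp weights a = sin((1−f)δ)/sin δ ≈ 0.931, b = sin(fδ)/sin δ ≈ 1.126.
p = a·p₁ + b·p₂ ≈ (0.233, -0.912, 0.337); φ = arcsin(p_z) ≈ 19.68°, λ = atan2(p_y, p_x) ≈ -75.69°.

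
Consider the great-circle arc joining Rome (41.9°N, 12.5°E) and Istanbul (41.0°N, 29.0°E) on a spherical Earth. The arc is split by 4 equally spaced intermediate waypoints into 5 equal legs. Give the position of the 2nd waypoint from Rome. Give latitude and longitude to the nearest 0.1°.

Write both endpoints as unit vectors p₁, p₂ with components (cos φ cos λ, cos φ sin λ, sin φ).
The central angle between the endpoints is δ = arccos(p₁·p₂) ≈ 0.216 rad (12.4°).
Interpolate at f = 2/5 with slerp weights a = sin((1−f)δ)/sin δ ≈ 0.603, b = sin(fδ)/sin δ ≈ 0.403.
p = a·p₁ + b·p₂ ≈ (0.704, 0.244, 0.667); φ = arcsin(p_z) ≈ 41.82°, λ = atan2(p_y, p_x) ≈ 19.15°.

≈ 41.8°N, 19.2°E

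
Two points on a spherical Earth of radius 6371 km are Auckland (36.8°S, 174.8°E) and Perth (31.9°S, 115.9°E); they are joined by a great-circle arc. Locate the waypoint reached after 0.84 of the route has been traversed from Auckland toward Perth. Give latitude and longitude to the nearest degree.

Convert each endpoint to a unit vector on the sphere (x = cos φ cos λ, y = cos φ sin λ, z = sin φ).
The central angle between the endpoints is δ = arccos(p₁·p₂) ≈ 0.840 rad (48.1°).
Interpolate at f = 0.84 with slerp weights a = sin((1−f)δ)/sin δ ≈ 0.180, b = sin(fδ)/sin δ ≈ 0.871.
p = a·p₁ + b·p₂ ≈ (-0.466, 0.678, -0.568); φ = arcsin(p_z) ≈ -34.61°, λ = atan2(p_y, p_x) ≈ 124.52°.

≈ 35°S, 125°E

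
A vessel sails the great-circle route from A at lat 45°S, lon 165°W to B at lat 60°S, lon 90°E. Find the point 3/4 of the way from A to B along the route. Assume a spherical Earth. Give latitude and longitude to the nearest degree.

≈ lat 66°S, lon 120°E

Write both endpoints as unit vectors p₁, p₂ with components (cos φ cos λ, cos φ sin λ, sin φ).
The central angle between the endpoints is δ = arccos(p₁·p₂) ≈ 1.023 rad (58.6°).
Interpolate at f = 3/4 with slerp weights a = sin((1−f)δ)/sin δ ≈ 0.296, b = sin(fδ)/sin δ ≈ 0.813.
p = a·p₁ + b·p₂ ≈ (-0.202, 0.352, -0.914); φ = arcsin(p_z) ≈ -66.03°, λ = atan2(p_y, p_x) ≈ 119.87°.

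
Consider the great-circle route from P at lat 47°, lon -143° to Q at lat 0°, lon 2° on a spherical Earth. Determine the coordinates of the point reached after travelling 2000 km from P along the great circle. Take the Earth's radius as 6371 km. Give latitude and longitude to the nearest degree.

Write both endpoints as unit vectors p₁, p₂ with components (cos φ cos λ, cos φ sin λ, sin φ).
The central angle between the endpoints is δ = arccos(p₁·p₂) ≈ 2.164 rad (124.0°). The total great-circle distance is δ·R ≈ 2.164 × 6371 ≈ 13784 km, so the target fraction is f = 2000/13784 ≈ 0.145.
Interpolate at f ≈ 0.145 with slerp weights a = sin((1−f)δ)/sin δ ≈ 1.159, b = sin(fδ)/sin δ ≈ 0.372.
p = a·p₁ + b·p₂ ≈ (-0.259, -0.463, 0.848); φ = arcsin(p_z) ≈ 57.97°, λ = atan2(p_y, p_x) ≈ -119.26°.

≈ lat 58°, lon -119°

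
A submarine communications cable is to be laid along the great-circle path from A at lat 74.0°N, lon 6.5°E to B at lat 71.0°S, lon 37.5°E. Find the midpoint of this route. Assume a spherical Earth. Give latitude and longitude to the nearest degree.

From cos δ = sin φ₁ sin φ₂ + cos φ₁ cos φ₂ cos Δλ, the central angle is δ ≈ 2.553 rad (146.3°).
Interpolate at f = 1/2 with slerp weights a = sin((1−f)δ)/sin δ ≈ 1.725, b = sin(fδ)/sin δ ≈ 1.725.
p = a·p₁ + b·p₂ ≈ (0.918, 0.396, 0.027); φ = arcsin(p_z) ≈ 1.56°, λ = atan2(p_y, p_x) ≈ 23.32°.

≈ lat 2°N, lon 23°E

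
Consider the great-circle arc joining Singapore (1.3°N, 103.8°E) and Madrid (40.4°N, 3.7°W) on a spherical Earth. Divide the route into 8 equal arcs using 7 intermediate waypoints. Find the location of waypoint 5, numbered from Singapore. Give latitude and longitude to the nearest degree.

Convert each endpoint to a unit vector on the sphere (x = cos φ cos λ, y = cos φ sin λ, z = sin φ).
The central angle between the endpoints is δ = arccos(p₁·p₂) ≈ 1.787 rad (102.4°).
Interpolate at f = 5/8 with slerp weights a = sin((1−f)δ)/sin δ ≈ 0.636, b = sin(fδ)/sin δ ≈ 0.920.
p = a·p₁ + b·p₂ ≈ (0.548, 0.572, 0.611); φ = arcsin(p_z) ≈ 37.64°, λ = atan2(p_y, p_x) ≈ 46.25°.

≈ 38°N, 46°E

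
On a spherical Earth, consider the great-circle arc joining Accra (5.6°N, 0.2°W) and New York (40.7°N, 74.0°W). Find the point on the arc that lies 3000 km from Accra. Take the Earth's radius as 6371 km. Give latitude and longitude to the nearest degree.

Write both endpoints as unit vectors p₁, p₂ with components (cos φ cos λ, cos φ sin λ, sin φ).
The central angle between the endpoints is δ = arccos(p₁·p₂) ≈ 1.293 rad (74.1°). The total great-circle distance is δ·R ≈ 1.293 × 6371 ≈ 8238 km, so the target fraction is f = 3000/8238 ≈ 0.364.
Interpolate at f ≈ 0.364 with slerp weights a = sin((1−f)δ)/sin δ ≈ 0.762, b = sin(fδ)/sin δ ≈ 0.472.
p = a·p₁ + b·p₂ ≈ (0.857, -0.346, 0.382); φ = arcsin(p_z) ≈ 22.46°, λ = atan2(p_y, p_x) ≈ -22.02°.

≈ 22°N, 22°W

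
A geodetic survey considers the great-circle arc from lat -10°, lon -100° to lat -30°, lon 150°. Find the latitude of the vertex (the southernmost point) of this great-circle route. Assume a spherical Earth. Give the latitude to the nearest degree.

≈ -35°

The great circle lies in the plane with unit normal n̂ = (p₁ × p₂)/|p₁ × p₂|.
Here n̂_z ≈ -0.819; the vertex latitude is φ_max = arccos|n̂_z| ≈ 35.0°.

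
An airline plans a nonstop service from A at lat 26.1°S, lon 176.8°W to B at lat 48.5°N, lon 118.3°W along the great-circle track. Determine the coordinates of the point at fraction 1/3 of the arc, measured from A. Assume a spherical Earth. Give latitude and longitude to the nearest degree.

Write both endpoints as unit vectors p₁, p₂ with components (cos φ cos λ, cos φ sin λ, sin φ).
The central angle between the endpoints is δ = arccos(p₁·p₂) ≈ 1.589 rad (91.1°).
Interpolate at f = 1/3 with slerp weights a = sin((1−f)δ)/sin δ ≈ 0.872, b = sin(fδ)/sin δ ≈ 0.505.
p = a·p₁ + b·p₂ ≈ (-0.941, -0.339, -0.005); φ = arcsin(p_z) ≈ -0.30°, λ = atan2(p_y, p_x) ≈ -160.21°.

≈ lat 0°N, lon 160°W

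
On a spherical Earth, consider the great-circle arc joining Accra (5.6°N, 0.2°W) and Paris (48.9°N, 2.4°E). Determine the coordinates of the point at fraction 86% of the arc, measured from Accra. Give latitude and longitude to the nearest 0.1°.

Convert each endpoint to a unit vector on the sphere (x = cos φ cos λ, y = cos φ sin λ, z = sin φ).
The central angle between the endpoints is δ = arccos(p₁·p₂) ≈ 0.757 rad (43.4°).
Interpolate at f = 0.86 with slerp weights a = sin((1−f)δ)/sin δ ≈ 0.154, b = sin(fδ)/sin δ ≈ 0.882.
p = a·p₁ + b·p₂ ≈ (0.733, 0.024, 0.680); φ = arcsin(p_z) ≈ 42.84°, λ = atan2(p_y, p_x) ≈ 1.86°.

≈ (42.8°N, 1.9°E)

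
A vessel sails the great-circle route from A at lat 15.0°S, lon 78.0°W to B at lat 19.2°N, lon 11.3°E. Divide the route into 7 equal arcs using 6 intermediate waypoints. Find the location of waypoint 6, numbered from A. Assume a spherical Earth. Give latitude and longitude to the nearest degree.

≈ lat 15°N, lon 2°W

Write both endpoints as unit vectors p₁, p₂ with components (cos φ cos λ, cos φ sin λ, sin φ).
The central angle between the endpoints is δ = arccos(p₁·p₂) ≈ 1.645 rad (94.2°).
Interpolate at f = 6/7 with slerp weights a = sin((1−f)δ)/sin δ ≈ 0.233, b = sin(fδ)/sin δ ≈ 0.990.
p = a·p₁ + b·p₂ ≈ (0.963, -0.037, 0.265); φ = arcsin(p_z) ≈ 15.37°, λ = atan2(p_y, p_x) ≈ -2.22°.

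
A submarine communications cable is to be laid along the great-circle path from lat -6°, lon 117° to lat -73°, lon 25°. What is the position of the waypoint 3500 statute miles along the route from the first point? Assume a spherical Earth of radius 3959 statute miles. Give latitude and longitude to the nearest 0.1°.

≈ lat -53.3°, lon 94.7°

Convert each endpoint to a unit vector on the sphere (x = cos φ cos λ, y = cos φ sin λ, z = sin φ).
The central angle between the endpoints is δ = arccos(p₁·p₂) ≈ 1.481 rad (84.8°). The total great-circle distance is δ·R ≈ 1.481 × 3959 ≈ 5863 mi, so the target fraction is f = 3500/5863 ≈ 0.597.
Interpolate at f ≈ 0.597 with slerp weights a = sin((1−f)δ)/sin δ ≈ 0.564, b = sin(fδ)/sin δ ≈ 0.776.
p = a·p₁ + b·p₂ ≈ (-0.049, 0.596, -0.802); φ = arcsin(p_z) ≈ -53.27°, λ = atan2(p_y, p_x) ≈ 94.70°.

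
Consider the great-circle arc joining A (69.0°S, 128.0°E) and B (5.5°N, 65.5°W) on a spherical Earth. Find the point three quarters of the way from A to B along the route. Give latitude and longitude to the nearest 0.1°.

The haversine formula gives a central angle δ ≈ 2.022 rad (115.9°) between the endpoints.
Interpolate at f = 3/4 with slerp weights a = sin((1−f)δ)/sin δ ≈ 0.538, b = sin(fδ)/sin δ ≈ 1.110.
p = a·p₁ + b·p₂ ≈ (0.339, -0.853, -0.396); φ = arcsin(p_z) ≈ -23.34°, λ = atan2(p_y, p_x) ≈ -68.31°.

≈ (23.3°S, 68.3°W)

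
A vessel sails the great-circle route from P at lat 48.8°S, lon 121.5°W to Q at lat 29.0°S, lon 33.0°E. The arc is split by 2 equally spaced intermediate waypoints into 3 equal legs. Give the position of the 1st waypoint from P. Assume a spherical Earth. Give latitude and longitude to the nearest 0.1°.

≈ lat 74.3°S, lon 71.5°W

Write both endpoints as unit vectors p₁, p₂ with components (cos φ cos λ, cos φ sin λ, sin φ).
The central angle between the endpoints is δ = arccos(p₁·p₂) ≈ 1.727 rad (98.9°).
Interpolate at f = 1/3 with slerp weights a = sin((1−f)δ)/sin δ ≈ 0.924, b = sin(fδ)/sin δ ≈ 0.551.
p = a·p₁ + b·p₂ ≈ (0.086, -0.257, -0.963); φ = arcsin(p_z) ≈ -74.29°, λ = atan2(p_y, p_x) ≈ -71.48°.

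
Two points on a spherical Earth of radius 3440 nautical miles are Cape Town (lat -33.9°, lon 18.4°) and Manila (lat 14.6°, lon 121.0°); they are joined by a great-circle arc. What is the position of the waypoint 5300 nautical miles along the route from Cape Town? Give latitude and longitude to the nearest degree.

Convert each endpoint to a unit vector on the sphere (x = cos φ cos λ, y = cos φ sin λ, z = sin φ).
The central angle between the endpoints is δ = arccos(p₁·p₂) ≈ 1.892 rad (108.4°). The total great-circle distance is δ·R ≈ 1.892 × 3440 ≈ 6509 nmi, so the target fraction is f = 5300/6509 ≈ 0.814.
Interpolate at f ≈ 0.814 with slerp weights a = sin((1−f)δ)/sin δ ≈ 0.363, b = sin(fδ)/sin δ ≈ 1.053.
p = a·p₁ + b·p₂ ≈ (-0.239, 0.969, 0.063); φ = arcsin(p_z) ≈ 3.62°, λ = atan2(p_y, p_x) ≈ 103.88°.

≈ lat 4°, lon 104°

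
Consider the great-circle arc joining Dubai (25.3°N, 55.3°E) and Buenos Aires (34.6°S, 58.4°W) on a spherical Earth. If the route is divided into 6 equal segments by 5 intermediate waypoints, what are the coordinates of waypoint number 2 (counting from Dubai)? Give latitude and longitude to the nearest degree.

≈ 3°N, 19°E

Convert each endpoint to a unit vector on the sphere (x = cos φ cos λ, y = cos φ sin λ, z = sin φ).
The central angle between the endpoints is δ = arccos(p₁·p₂) ≈ 2.143 rad (122.8°).
Interpolate at f = 2/6 with slerp weights a = sin((1−f)δ)/sin δ ≈ 1.178, b = sin(fδ)/sin δ ≈ 0.780.
p = a·p₁ + b·p₂ ≈ (0.942, 0.329, 0.061); φ = arcsin(p_z) ≈ 3.48°, λ = atan2(p_y, p_x) ≈ 19.24°.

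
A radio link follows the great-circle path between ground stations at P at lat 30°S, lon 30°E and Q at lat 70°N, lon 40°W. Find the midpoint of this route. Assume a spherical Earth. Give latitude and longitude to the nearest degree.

≈ lat 23°N, lon 12°E

Convert each endpoint to a unit vector on the sphere (x = cos φ cos λ, y = cos φ sin λ, z = sin φ).
The central angle between the endpoints is δ = arccos(p₁·p₂) ≈ 1.948 rad (111.6°).
Interpolate at f = 1/2 with slerp weights a = sin((1−f)δ)/sin δ ≈ 0.890, b = sin(fδ)/sin δ ≈ 0.890.
p = a·p₁ + b·p₂ ≈ (0.901, 0.190, 0.391); φ = arcsin(p_z) ≈ 23.03°, λ = atan2(p_y, p_x) ≈ 11.89°.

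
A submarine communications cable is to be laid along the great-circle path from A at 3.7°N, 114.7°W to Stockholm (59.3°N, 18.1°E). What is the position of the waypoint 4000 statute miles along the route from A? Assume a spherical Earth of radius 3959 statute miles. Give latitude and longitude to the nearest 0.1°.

The haversine formula gives a central angle δ ≈ 1.866 rad (106.9°) between the endpoints. The total great-circle distance is δ·R ≈ 1.866 × 3959 ≈ 7386 mi, so the target fraction is f = 4000/7386 ≈ 0.542.
Interpolate at f ≈ 0.542 with slerp weights a = sin((1−f)δ)/sin δ ≈ 0.789, b = sin(fδ)/sin δ ≈ 0.885.
p = a·p₁ + b·p₂ ≈ (0.101, -0.575, 0.812); φ = arcsin(p_z) ≈ 54.30°, λ = atan2(p_y, p_x) ≈ -80.07°.

≈ 54.3°N, 80.1°W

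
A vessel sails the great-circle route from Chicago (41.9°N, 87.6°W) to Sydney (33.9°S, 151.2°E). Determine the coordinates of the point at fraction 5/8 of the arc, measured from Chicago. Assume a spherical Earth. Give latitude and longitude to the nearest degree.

≈ 3°S, 166°W

Convert each endpoint to a unit vector on the sphere (x = cos φ cos λ, y = cos φ sin λ, z = sin φ).
The central angle between the endpoints is δ = arccos(p₁·p₂) ≈ 2.336 rad (133.8°).
Interpolate at f = 5/8 with slerp weights a = sin((1−f)δ)/sin δ ≈ 1.065, b = sin(fδ)/sin δ ≈ 1.378.
p = a·p₁ + b·p₂ ≈ (-0.969, -0.241, -0.057); φ = arcsin(p_z) ≈ -3.28°, λ = atan2(p_y, p_x) ≈ -166.03°.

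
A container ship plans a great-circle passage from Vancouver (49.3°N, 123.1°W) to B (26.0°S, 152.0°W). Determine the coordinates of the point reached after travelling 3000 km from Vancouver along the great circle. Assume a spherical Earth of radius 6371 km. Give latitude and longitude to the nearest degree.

≈ (24°N, 136°W)

Write both endpoints as unit vectors p₁, p₂ with components (cos φ cos λ, cos φ sin λ, sin φ).
The central angle between the endpoints is δ = arccos(p₁·p₂) ≈ 1.389 rad (79.6°). The total great-circle distance is δ·R ≈ 1.389 × 6371 ≈ 8850 km, so the target fraction is f = 3000/8850 ≈ 0.339.
Interpolate at f ≈ 0.339 with slerp weights a = sin((1−f)δ)/sin δ ≈ 0.808, b = sin(fδ)/sin δ ≈ 0.461.
p = a·p₁ + b·p₂ ≈ (-0.654, -0.636, 0.410); φ = arcsin(p_z) ≈ 24.22°, λ = atan2(p_y, p_x) ≈ -135.79°.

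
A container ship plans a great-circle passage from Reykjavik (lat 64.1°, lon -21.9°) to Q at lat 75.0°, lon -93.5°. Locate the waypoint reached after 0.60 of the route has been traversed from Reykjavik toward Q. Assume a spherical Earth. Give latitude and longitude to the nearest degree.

≈ lat 74°, lon -55°

Write both endpoints as unit vectors p₁, p₂ with components (cos φ cos λ, cos φ sin λ, sin φ).
The central angle between the endpoints is δ = arccos(p₁·p₂) ≈ 0.440 rad (25.2°).
Interpolate at f = 0.60 with slerp weights a = sin((1−f)δ)/sin δ ≈ 0.411, b = sin(fδ)/sin δ ≈ 0.613.
p = a·p₁ + b·p₂ ≈ (0.157, -0.225, 0.962); φ = arcsin(p_z) ≈ 74.07°, λ = atan2(p_y, p_x) ≈ -55.14°.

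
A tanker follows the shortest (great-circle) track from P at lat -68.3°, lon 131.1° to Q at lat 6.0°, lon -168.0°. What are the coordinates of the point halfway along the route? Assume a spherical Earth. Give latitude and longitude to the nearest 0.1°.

≈ lat -34.1°, lon 176.6°

Convert each endpoint to a unit vector on the sphere (x = cos φ cos λ, y = cos φ sin λ, z = sin φ).
The central angle between the endpoints is δ = arccos(p₁·p₂) ≈ 1.489 rad (85.3°).
Interpolate at f = 1/2 with slerp weights a = sin((1−f)δ)/sin δ ≈ 0.680, b = sin(fδ)/sin δ ≈ 0.680.
p = a·p₁ + b·p₂ ≈ (-0.827, 0.049, -0.561); φ = arcsin(p_z) ≈ -34.10°, λ = atan2(p_y, p_x) ≈ 176.62°.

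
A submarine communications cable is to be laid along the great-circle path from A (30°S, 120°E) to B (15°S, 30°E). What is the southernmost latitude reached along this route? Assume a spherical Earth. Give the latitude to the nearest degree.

≈ 32°S

The great circle lies in the plane with unit normal n̂ = (p₁ × p₂)/|p₁ × p₂|.
Here n̂_z ≈ -0.844; the vertex latitude is φ_max = arccos|n̂_z| ≈ 32.5°.
Check via Clairaut: cos φ_max = |cos φ₁| · sin C = cos(30.0°)·sin(103.1°) ≈ 0.844, again giving ≈ 32.5°.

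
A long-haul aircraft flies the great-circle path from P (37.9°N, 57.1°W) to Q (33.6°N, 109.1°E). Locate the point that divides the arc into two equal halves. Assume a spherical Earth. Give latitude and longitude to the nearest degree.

≈ (80°N, 39°E)

The haversine formula gives a central angle δ ≈ 1.874 rad (107.4°) between the endpoints.
Interpolate at f = 1/2 with slerp weights a = sin((1−f)δ)/sin δ ≈ 0.844, b = sin(fδ)/sin δ ≈ 0.844.
p = a·p₁ + b·p₂ ≈ (0.132, 0.105, 0.986); φ = arcsin(p_z) ≈ 80.30°, λ = atan2(p_y, p_x) ≈ 38.59°.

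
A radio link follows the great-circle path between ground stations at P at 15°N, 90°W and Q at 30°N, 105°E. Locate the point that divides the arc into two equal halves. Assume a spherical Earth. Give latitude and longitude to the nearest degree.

Write both endpoints as unit vectors p₁, p₂ with components (cos φ cos λ, cos φ sin λ, sin φ).
The central angle between the endpoints is δ = arccos(p₁·p₂) ≈ 2.317 rad (132.7°).
Interpolate at f = 1/2 with slerp weights a = sin((1−f)δ)/sin δ ≈ 1.247, b = sin(fδ)/sin δ ≈ 1.247.
p = a·p₁ + b·p₂ ≈ (-0.280, -0.161, 0.946); φ = arcsin(p_z) ≈ 71.17°, λ = atan2(p_y, p_x) ≈ -150.00°.

≈ 71°N, 150°W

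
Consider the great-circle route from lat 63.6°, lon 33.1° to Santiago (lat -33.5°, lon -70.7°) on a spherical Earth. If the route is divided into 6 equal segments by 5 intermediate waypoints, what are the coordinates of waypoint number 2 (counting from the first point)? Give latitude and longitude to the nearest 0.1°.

Write both endpoints as unit vectors p₁, p₂ with components (cos φ cos λ, cos φ sin λ, sin φ).
The central angle between the endpoints is δ = arccos(p₁·p₂) ≈ 2.193 rad (125.6°).
Interpolate at f = 2/6 with slerp weights a = sin((1−f)δ)/sin δ ≈ 1.223, b = sin(fδ)/sin δ ≈ 0.822.
p = a·p₁ + b·p₂ ≈ (0.682, -0.350, 0.642); φ = arcsin(p_z) ≈ 39.96°, λ = atan2(p_y, p_x) ≈ -27.13°.

≈ lat 40.0°, lon -27.1°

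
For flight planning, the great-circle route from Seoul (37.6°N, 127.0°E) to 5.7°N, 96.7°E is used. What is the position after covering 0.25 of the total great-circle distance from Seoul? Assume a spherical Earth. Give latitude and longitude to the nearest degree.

Convert each endpoint to a unit vector on the sphere (x = cos φ cos λ, y = cos φ sin λ, z = sin φ).
The central angle between the endpoints is δ = arccos(p₁·p₂) ≈ 0.736 rad (42.2°).
Interpolate at f = 0.25 with slerp weights a = sin((1−f)δ)/sin δ ≈ 0.781, b = sin(fδ)/sin δ ≈ 0.273.
p = a·p₁ + b·p₂ ≈ (-0.404, 0.764, 0.504); φ = arcsin(p_z) ≈ 30.24°, λ = atan2(p_y, p_x) ≈ 117.89°.

≈ 30°N, 118°E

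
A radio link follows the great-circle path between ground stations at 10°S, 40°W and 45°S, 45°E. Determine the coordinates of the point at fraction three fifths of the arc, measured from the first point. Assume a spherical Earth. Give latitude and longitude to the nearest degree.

≈ 39°S, 3°E

Write both endpoints as unit vectors p₁, p₂ with components (cos φ cos λ, cos φ sin λ, sin φ).
The central angle between the endpoints is δ = arccos(p₁·p₂) ≈ 1.386 rad (79.4°).
Interpolate at f = 3/5 with slerp weights a = sin((1−f)δ)/sin δ ≈ 0.536, b = sin(fδ)/sin δ ≈ 0.752.
p = a·p₁ + b·p₂ ≈ (0.780, 0.037, -0.625); φ = arcsin(p_z) ≈ -38.66°, λ = atan2(p_y, p_x) ≈ 2.71°.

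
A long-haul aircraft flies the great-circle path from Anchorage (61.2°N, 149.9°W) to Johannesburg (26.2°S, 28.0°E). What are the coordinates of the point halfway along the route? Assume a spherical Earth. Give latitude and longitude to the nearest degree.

The haversine formula gives a central angle δ ≈ 2.530 rad (145.0°) between the endpoints.
Interpolate at f = 1/2 with slerp weights a = sin((1−f)δ)/sin δ ≈ 1.661, b = sin(fδ)/sin δ ≈ 1.661.
p = a·p₁ + b·p₂ ≈ (0.624, 0.298, 0.722); φ = arcsin(p_z) ≈ 46.25°, λ = atan2(p_y, p_x) ≈ 25.57°.

≈ (46°N, 26°E)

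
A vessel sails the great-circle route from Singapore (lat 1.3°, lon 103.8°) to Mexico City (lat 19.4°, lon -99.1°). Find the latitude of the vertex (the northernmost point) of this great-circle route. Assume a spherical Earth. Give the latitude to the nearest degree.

≈ 44°

The great circle lies in the plane with unit normal n̂ = (p₁ × p₂)/|p₁ × p₂|.
Here n̂_z ≈ +0.722; the vertex latitude is φ_max = arccos|n̂_z| ≈ 43.8°.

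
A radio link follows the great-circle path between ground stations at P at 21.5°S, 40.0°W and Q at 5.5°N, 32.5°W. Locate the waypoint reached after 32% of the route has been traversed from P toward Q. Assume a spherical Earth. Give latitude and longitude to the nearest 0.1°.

Convert each endpoint to a unit vector on the sphere (x = cos φ cos λ, y = cos φ sin λ, z = sin φ).
The central angle between the endpoints is δ = arccos(p₁·p₂) ≈ 0.488 rad (28.0°).
Interpolate at f = 0.32 with slerp weights a = sin((1−f)δ)/sin δ ≈ 0.695, b = sin(fδ)/sin δ ≈ 0.332.
p = a·p₁ + b·p₂ ≈ (0.774, -0.593, -0.223); φ = arcsin(p_z) ≈ -12.88°, λ = atan2(p_y, p_x) ≈ -37.47°.

≈ 12.9°S, 37.5°W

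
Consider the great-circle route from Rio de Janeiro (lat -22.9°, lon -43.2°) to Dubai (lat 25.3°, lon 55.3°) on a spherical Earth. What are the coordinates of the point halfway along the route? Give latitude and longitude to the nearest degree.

≈ lat 2°, lon 5°

The haversine formula gives a central angle δ ≈ 1.864 rad (106.8°) between the endpoints.
Interpolate at f = 1/2 with slerp weights a = sin((1−f)δ)/sin δ ≈ 0.839, b = sin(fδ)/sin δ ≈ 0.839.
p = a·p₁ + b·p₂ ≈ (0.995, 0.095, 0.032); φ = arcsin(p_z) ≈ 1.84°, λ = atan2(p_y, p_x) ≈ 5.43°.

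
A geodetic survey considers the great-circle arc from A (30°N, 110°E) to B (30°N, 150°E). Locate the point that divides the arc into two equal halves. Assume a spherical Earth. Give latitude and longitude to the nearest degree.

≈ (32°N, 130°E)

Convert each endpoint to a unit vector on the sphere (x = cos φ cos λ, y = cos φ sin λ, z = sin φ).
The central angle between the endpoints is δ = arccos(p₁·p₂) ≈ 0.601 rad (34.5°).
Interpolate at f = 1/2 with slerp weights a = sin((1−f)δ)/sin δ ≈ 0.523, b = sin(fδ)/sin δ ≈ 0.523.
p = a·p₁ + b·p₂ ≈ (-0.548, 0.653, 0.523); φ = arcsin(p_z) ≈ 31.57°, λ = atan2(p_y, p_x) ≈ 130.00°.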